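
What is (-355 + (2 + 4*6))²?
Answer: 108241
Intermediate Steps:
(-355 + (2 + 4*6))² = (-355 + (2 + 24))² = (-355 + 26)² = (-329)² = 108241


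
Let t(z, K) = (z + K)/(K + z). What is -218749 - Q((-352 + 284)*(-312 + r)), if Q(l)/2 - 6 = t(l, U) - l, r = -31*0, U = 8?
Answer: -176331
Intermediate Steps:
t(z, K) = 1 (t(z, K) = (K + z)/(K + z) = 1)
r = 0
Q(l) = 14 - 2*l (Q(l) = 12 + 2*(1 - l) = 12 + (2 - 2*l) = 14 - 2*l)
-218749 - Q((-352 + 284)*(-312 + r)) = -218749 - (14 - 2*(-352 + 284)*(-312 + 0)) = -218749 - (14 - (-136)*(-312)) = -218749 - (14 - 2*21216) = -218749 - (14 - 42432) = -218749 - 1*(-42418) = -218749 + 42418 = -176331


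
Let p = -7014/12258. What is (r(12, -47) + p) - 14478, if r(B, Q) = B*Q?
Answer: -30731975/2043 ≈ -15043.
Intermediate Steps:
p = -1169/2043 (p = -7014*1/12258 = -1169/2043 ≈ -0.57220)
(r(12, -47) + p) - 14478 = (12*(-47) - 1169/2043) - 14478 = (-564 - 1169/2043) - 14478 = -1153421/2043 - 14478 = -30731975/2043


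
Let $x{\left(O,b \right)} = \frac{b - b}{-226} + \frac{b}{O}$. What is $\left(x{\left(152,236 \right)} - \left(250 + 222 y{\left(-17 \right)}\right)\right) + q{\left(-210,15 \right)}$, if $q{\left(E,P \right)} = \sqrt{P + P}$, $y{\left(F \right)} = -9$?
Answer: $\frac{66483}{38} + \sqrt{30} \approx 1755.0$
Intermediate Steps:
$q{\left(E,P \right)} = \sqrt{2} \sqrt{P}$ ($q{\left(E,P \right)} = \sqrt{2 P} = \sqrt{2} \sqrt{P}$)
$x{\left(O,b \right)} = \frac{b}{O}$ ($x{\left(O,b \right)} = 0 \left(- \frac{1}{226}\right) + \frac{b}{O} = 0 + \frac{b}{O} = \frac{b}{O}$)
$\left(x{\left(152,236 \right)} - \left(250 + 222 y{\left(-17 \right)}\right)\right) + q{\left(-210,15 \right)} = \left(\frac{236}{152} - -1748\right) + \sqrt{2} \sqrt{15} = \left(236 \cdot \frac{1}{152} + \left(1998 - 250\right)\right) + \sqrt{30} = \left(\frac{59}{38} + 1748\right) + \sqrt{30} = \frac{66483}{38} + \sqrt{30}$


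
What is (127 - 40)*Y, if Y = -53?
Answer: -4611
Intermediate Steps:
(127 - 40)*Y = (127 - 40)*(-53) = 87*(-53) = -4611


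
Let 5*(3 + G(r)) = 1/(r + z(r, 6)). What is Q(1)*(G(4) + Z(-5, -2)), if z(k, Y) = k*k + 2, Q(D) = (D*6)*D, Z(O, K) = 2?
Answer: -327/55 ≈ -5.9455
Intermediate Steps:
Q(D) = 6*D**2 (Q(D) = (6*D)*D = 6*D**2)
z(k, Y) = 2 + k**2 (z(k, Y) = k**2 + 2 = 2 + k**2)
G(r) = -3 + 1/(5*(2 + r + r**2)) (G(r) = -3 + 1/(5*(r + (2 + r**2))) = -3 + 1/(5*(2 + r + r**2)))
Q(1)*(G(4) + Z(-5, -2)) = (6*1**2)*((-29/5 - 3*4 - 3*4**2)/(2 + 4 + 4**2) + 2) = (6*1)*((-29/5 - 12 - 3*16)/(2 + 4 + 16) + 2) = 6*((-29/5 - 12 - 48)/22 + 2) = 6*((1/22)*(-329/5) + 2) = 6*(-329/110 + 2) = 6*(-109/110) = -327/55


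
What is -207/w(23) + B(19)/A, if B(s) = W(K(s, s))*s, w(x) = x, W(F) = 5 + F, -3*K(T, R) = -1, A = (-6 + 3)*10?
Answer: -557/45 ≈ -12.378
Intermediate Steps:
A = -30 (A = -3*10 = -30)
K(T, R) = ⅓ (K(T, R) = -⅓*(-1) = ⅓)
B(s) = 16*s/3 (B(s) = (5 + ⅓)*s = 16*s/3)
-207/w(23) + B(19)/A = -207/23 + ((16/3)*19)/(-30) = -207*1/23 + (304/3)*(-1/30) = -9 - 152/45 = -557/45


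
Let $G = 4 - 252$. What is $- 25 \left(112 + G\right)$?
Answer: $3400$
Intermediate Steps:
$G = -248$ ($G = 4 - 252 = -248$)
$- 25 \left(112 + G\right) = - 25 \left(112 - 248\right) = \left(-25\right) \left(-136\right) = 3400$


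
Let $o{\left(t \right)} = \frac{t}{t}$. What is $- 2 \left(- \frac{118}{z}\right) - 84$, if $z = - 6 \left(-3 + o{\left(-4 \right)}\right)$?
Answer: $- \frac{193}{3} \approx -64.333$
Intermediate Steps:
$o{\left(t \right)} = 1$
$z = 12$ ($z = - 6 \left(-3 + 1\right) = \left(-6\right) \left(-2\right) = 12$)
$- 2 \left(- \frac{118}{z}\right) - 84 = - 2 \left(- \frac{118}{12}\right) - 84 = - 2 \left(\left(-118\right) \frac{1}{12}\right) - 84 = \left(-2\right) \left(- \frac{59}{6}\right) - 84 = \frac{59}{3} - 84 = - \frac{193}{3}$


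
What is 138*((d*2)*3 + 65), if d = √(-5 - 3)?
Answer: 8970 + 1656*I*√2 ≈ 8970.0 + 2341.9*I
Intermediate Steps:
d = 2*I*√2 (d = √(-8) = 2*I*√2 ≈ 2.8284*I)
138*((d*2)*3 + 65) = 138*(((2*I*√2)*2)*3 + 65) = 138*((4*I*√2)*3 + 65) = 138*(12*I*√2 + 65) = 138*(65 + 12*I*√2) = 8970 + 1656*I*√2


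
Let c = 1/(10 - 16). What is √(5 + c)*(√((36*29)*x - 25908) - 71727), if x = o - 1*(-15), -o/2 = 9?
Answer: √174*(-71727 + 44*I*√15)/6 ≈ -1.5769e+5 + 374.65*I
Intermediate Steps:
o = -18 (o = -2*9 = -18)
c = -⅙ (c = 1/(-6) = -⅙ ≈ -0.16667)
x = -3 (x = -18 - 1*(-15) = -18 + 15 = -3)
√(5 + c)*(√((36*29)*x - 25908) - 71727) = √(5 - ⅙)*(√((36*29)*(-3) - 25908) - 71727) = √(29/6)*(√(1044*(-3) - 25908) - 71727) = (√174/6)*(√(-3132 - 25908) - 71727) = (√174/6)*(√(-29040) - 71727) = (√174/6)*(44*I*√15 - 71727) = (√174/6)*(-71727 + 44*I*√15) = √174*(-71727 + 44*I*√15)/6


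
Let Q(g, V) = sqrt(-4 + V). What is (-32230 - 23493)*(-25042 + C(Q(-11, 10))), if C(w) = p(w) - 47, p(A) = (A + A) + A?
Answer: 1398034347 - 167169*sqrt(6) ≈ 1.3976e+9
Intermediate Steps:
p(A) = 3*A (p(A) = 2*A + A = 3*A)
C(w) = -47 + 3*w (C(w) = 3*w - 47 = -47 + 3*w)
(-32230 - 23493)*(-25042 + C(Q(-11, 10))) = (-32230 - 23493)*(-25042 + (-47 + 3*sqrt(-4 + 10))) = -55723*(-25042 + (-47 + 3*sqrt(6))) = -55723*(-25089 + 3*sqrt(6)) = 1398034347 - 167169*sqrt(6)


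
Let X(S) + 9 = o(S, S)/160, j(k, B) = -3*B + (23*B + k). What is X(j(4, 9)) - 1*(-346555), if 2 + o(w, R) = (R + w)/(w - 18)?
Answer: 2301065449/6640 ≈ 3.4655e+5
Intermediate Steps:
o(w, R) = -2 + (R + w)/(-18 + w) (o(w, R) = -2 + (R + w)/(w - 18) = -2 + (R + w)/(-18 + w))
j(k, B) = k + 20*B (j(k, B) = -3*B + (k + 23*B) = k + 20*B)
X(S) = -9 + 9/(40*(-18 + S)) (X(S) = -9 + ((36 + S - S)/(-18 + S))/160 = -9 + (36/(-18 + S))*(1/160) = -9 + 9/(40*(-18 + S)))
X(j(4, 9)) - 1*(-346555) = 9*(721 - 40*(4 + 20*9))/(40*(-18 + (4 + 20*9))) - 1*(-346555) = 9*(721 - 40*(4 + 180))/(40*(-18 + (4 + 180))) + 346555 = 9*(721 - 40*184)/(40*(-18 + 184)) + 346555 = (9/40)*(721 - 7360)/166 + 346555 = (9/40)*(1/166)*(-6639) + 346555 = -59751/6640 + 346555 = 2301065449/6640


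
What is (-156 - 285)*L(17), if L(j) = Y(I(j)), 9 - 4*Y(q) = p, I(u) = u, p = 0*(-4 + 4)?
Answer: -3969/4 ≈ -992.25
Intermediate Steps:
p = 0 (p = 0*0 = 0)
Y(q) = 9/4 (Y(q) = 9/4 - ¼*0 = 9/4 + 0 = 9/4)
L(j) = 9/4
(-156 - 285)*L(17) = (-156 - 285)*(9/4) = -441*9/4 = -3969/4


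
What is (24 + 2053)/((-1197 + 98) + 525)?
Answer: -2077/574 ≈ -3.6185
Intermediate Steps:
(24 + 2053)/((-1197 + 98) + 525) = 2077/(-1099 + 525) = 2077/(-574) = 2077*(-1/574) = -2077/574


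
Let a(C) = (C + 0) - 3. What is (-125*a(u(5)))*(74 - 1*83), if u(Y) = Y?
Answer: 2250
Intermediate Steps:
a(C) = -3 + C (a(C) = C - 3 = -3 + C)
(-125*a(u(5)))*(74 - 1*83) = (-125*(-3 + 5))*(74 - 1*83) = (-125*2)*(74 - 83) = -250*(-9) = 2250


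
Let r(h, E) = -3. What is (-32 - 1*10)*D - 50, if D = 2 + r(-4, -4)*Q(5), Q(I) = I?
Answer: 496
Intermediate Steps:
D = -13 (D = 2 - 3*5 = 2 - 15 = -13)
(-32 - 1*10)*D - 50 = (-32 - 1*10)*(-13) - 50 = (-32 - 10)*(-13) - 50 = -42*(-13) - 50 = 546 - 50 = 496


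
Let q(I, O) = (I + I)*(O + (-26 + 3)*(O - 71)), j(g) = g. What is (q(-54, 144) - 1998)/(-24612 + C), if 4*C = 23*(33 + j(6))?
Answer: -24264/3613 ≈ -6.7158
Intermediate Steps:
C = 897/4 (C = (23*(33 + 6))/4 = (23*39)/4 = (1/4)*897 = 897/4 ≈ 224.25)
q(I, O) = 2*I*(1633 - 22*O) (q(I, O) = (2*I)*(O - 23*(-71 + O)) = (2*I)*(O + (1633 - 23*O)) = (2*I)*(1633 - 22*O) = 2*I*(1633 - 22*O))
(q(-54, 144) - 1998)/(-24612 + C) = (2*(-54)*(1633 - 22*144) - 1998)/(-24612 + 897/4) = (2*(-54)*(1633 - 3168) - 1998)/(-97551/4) = (2*(-54)*(-1535) - 1998)*(-4/97551) = (165780 - 1998)*(-4/97551) = 163782*(-4/97551) = -24264/3613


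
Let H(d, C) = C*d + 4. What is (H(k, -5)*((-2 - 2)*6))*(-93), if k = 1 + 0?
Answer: -2232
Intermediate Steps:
k = 1
H(d, C) = 4 + C*d
(H(k, -5)*((-2 - 2)*6))*(-93) = ((4 - 5*1)*((-2 - 2)*6))*(-93) = ((4 - 5)*(-4*6))*(-93) = -1*(-24)*(-93) = 24*(-93) = -2232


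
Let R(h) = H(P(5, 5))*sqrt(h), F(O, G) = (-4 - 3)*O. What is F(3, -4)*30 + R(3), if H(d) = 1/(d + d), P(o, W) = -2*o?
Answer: -630 - sqrt(3)/20 ≈ -630.09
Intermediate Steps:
F(O, G) = -7*O
H(d) = 1/(2*d)
R(h) = -sqrt(h)/20 (R(h) = (1/(2*((-2*5))))*sqrt(h) = ((1/2)/(-10))*sqrt(h) = ((1/2)*(-1/10))*sqrt(h) = -sqrt(h)/20)
F(3, -4)*30 + R(3) = -7*3*30 - sqrt(3)/20 = -21*30 - sqrt(3)/20 = -630 - sqrt(3)/20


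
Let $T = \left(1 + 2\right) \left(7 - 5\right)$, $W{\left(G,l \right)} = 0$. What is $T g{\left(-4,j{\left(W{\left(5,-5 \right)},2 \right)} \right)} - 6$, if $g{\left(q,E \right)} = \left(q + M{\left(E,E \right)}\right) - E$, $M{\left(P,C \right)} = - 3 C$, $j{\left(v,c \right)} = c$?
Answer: $-78$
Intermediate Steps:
$g{\left(q,E \right)} = q - 4 E$ ($g{\left(q,E \right)} = \left(q - 3 E\right) - E = q - 4 E$)
$T = 6$ ($T = 3 \cdot 2 = 6$)
$T g{\left(-4,j{\left(W{\left(5,-5 \right)},2 \right)} \right)} - 6 = 6 \left(-4 - 8\right) - 6 = 6 \left(-12\right) - 6 = -72 - 6 = -78$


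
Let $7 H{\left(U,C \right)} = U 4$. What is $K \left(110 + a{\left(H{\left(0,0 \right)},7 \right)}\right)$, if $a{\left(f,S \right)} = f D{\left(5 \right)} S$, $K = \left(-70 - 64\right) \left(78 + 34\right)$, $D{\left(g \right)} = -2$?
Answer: $-1650880$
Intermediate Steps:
$H{\left(U,C \right)} = \frac{4 U}{7}$ ($H{\left(U,C \right)} = \frac{U 4}{7} = \frac{4 U}{7}$)
$K = -15008$ ($K = \left(-134\right) 112 = -15008$)
$a{\left(f,S \right)} = - 2 S f$ ($a{\left(f,S \right)} = f \left(-2\right) S = - 2 f S = - 2 S f$)
$K \left(110 + a{\left(H{\left(0,0 \right)},7 \right)}\right) = - 15008 \left(110 - 14 \cdot \frac{4}{7} \cdot 0\right) = - 15008 \left(110 - 14 \cdot 0\right) = - 15008 \left(110 + 0\right) = \left(-15008\right) 110 = -1650880$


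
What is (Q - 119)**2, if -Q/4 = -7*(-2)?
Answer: 30625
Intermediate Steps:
Q = -56 (Q = -(-28)*(-2) = -4*14 = -56)
(Q - 119)**2 = (-56 - 119)**2 = (-175)**2 = 30625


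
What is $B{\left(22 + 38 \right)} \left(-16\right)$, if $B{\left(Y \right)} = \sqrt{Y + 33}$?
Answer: $- 16 \sqrt{93} \approx -154.3$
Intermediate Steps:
$B{\left(Y \right)} = \sqrt{33 + Y}$
$B{\left(22 + 38 \right)} \left(-16\right) = \sqrt{33 + \left(22 + 38\right)} \left(-16\right) = \sqrt{33 + 60} \left(-16\right) = \sqrt{93} \left(-16\right) = - 16 \sqrt{93}$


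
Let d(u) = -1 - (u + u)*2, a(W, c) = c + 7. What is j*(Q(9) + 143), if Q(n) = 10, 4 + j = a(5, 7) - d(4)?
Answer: 4131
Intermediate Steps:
a(W, c) = 7 + c
d(u) = -1 - 4*u (d(u) = -1 - 2*u*2 = -1 - 4*u)
j = 27 (j = -4 + ((7 + 7) - (-1 - 4*4)) = -4 + (14 - (-1 - 16)) = -4 + (14 - 1*(-17)) = -4 + (14 + 17) = -4 + 31 = 27)
j*(Q(9) + 143) = 27*(10 + 143) = 27*153 = 4131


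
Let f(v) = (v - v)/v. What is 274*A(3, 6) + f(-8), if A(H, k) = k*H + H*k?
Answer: 9864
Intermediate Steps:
A(H, k) = 2*H*k (A(H, k) = H*k + H*k = 2*H*k)
f(v) = 0 (f(v) = 0/v = 0)
274*A(3, 6) + f(-8) = 274*(2*3*6) + 0 = 274*36 + 0 = 9864 + 0 = 9864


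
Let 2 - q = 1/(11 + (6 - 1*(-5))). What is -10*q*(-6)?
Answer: 1290/11 ≈ 117.27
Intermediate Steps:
q = 43/22 (q = 2 - 1/(11 + (6 - 1*(-5))) = 2 - 1/(11 + (6 + 5)) = 2 - 1/(11 + 11) = 2 - 1/22 = 43/22 ≈ 1.9545)
-10*q*(-6) = -10*43/22*(-6) = -215/11*(-6) = 1290/11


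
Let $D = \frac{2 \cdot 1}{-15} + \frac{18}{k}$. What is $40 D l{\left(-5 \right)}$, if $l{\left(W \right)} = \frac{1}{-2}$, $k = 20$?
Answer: $- \frac{46}{3} \approx -15.333$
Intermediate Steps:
$l{\left(W \right)} = - \frac{1}{2}$
$D = \frac{23}{30}$ ($D = \frac{2 \cdot 1}{-15} + \frac{18}{20} = 2 \left(- \frac{1}{15}\right) + 18 \cdot \frac{1}{20} = - \frac{2}{15} + \frac{9}{10} = \frac{23}{30} \approx 0.76667$)
$40 D l{\left(-5 \right)} = 40 \cdot \frac{23}{30} \left(- \frac{1}{2}\right) = \frac{92}{3} \left(- \frac{1}{2}\right) = - \frac{46}{3}$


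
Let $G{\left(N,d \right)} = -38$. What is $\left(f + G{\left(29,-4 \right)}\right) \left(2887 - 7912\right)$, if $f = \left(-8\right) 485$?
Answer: $19687950$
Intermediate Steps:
$f = -3880$
$\left(f + G{\left(29,-4 \right)}\right) \left(2887 - 7912\right) = \left(-3880 - 38\right) \left(2887 - 7912\right) = \left(-3918\right) \left(-5025\right) = 19687950$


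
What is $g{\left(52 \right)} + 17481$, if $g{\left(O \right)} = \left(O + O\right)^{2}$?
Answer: $28297$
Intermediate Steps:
$g{\left(O \right)} = 4 O^{2}$ ($g{\left(O \right)} = \left(2 O\right)^{2} = 4 O^{2}$)
$g{\left(52 \right)} + 17481 = 4 \cdot 52^{2} + 17481 = 4 \cdot 2704 + 17481 = 10816 + 17481 = 28297$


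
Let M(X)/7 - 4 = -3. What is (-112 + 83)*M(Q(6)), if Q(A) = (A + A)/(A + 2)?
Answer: -203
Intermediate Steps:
Q(A) = 2*A/(2 + A) (Q(A) = (2*A)/(2 + A) = 2*A/(2 + A))
M(X) = 7 (M(X) = 28 + 7*(-3) = 28 - 21 = 7)
(-112 + 83)*M(Q(6)) = (-112 + 83)*7 = -29*7 = -203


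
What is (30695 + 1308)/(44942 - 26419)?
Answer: 32003/18523 ≈ 1.7277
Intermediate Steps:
(30695 + 1308)/(44942 - 26419) = 32003/18523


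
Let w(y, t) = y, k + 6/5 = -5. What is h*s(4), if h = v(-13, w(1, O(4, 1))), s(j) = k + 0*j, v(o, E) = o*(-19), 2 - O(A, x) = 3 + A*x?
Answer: -7657/5 ≈ -1531.4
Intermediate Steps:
k = -31/5 (k = -6/5 - 5 = -31/5 ≈ -6.2000)
O(A, x) = -1 - A*x (O(A, x) = 2 - (3 + A*x) = 2 + (-3 - A*x) = -1 - A*x)
v(o, E) = -19*o
s(j) = -31/5 (s(j) = -31/5 + 0*j = -31/5 + 0 = -31/5)
h = 247 (h = -19*(-13) = 247)
h*s(4) = 247*(-31/5) = -7657/5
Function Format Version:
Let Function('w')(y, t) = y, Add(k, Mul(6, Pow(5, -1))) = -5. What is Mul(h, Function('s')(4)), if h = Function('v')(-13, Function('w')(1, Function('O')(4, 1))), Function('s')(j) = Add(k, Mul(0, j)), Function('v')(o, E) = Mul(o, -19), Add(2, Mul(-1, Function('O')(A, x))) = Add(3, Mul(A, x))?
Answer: Rational(-7657, 5) ≈ -1531.4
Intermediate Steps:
k = Rational(-31, 5) (k = Add(Rational(-6, 5), -5) = Rational(-31, 5) ≈ -6.2000)
Function('O')(A, x) = Add(-1, Mul(-1, A, x)) (Function('O')(A, x) = Add(2, Mul(-1, Add(3, Mul(A, x)))) = Add(2, Add(-3, Mul(-1, A, x))) = Add(-1, Mul(-1, A, x)))
Function('v')(o, E) = Mul(-19, o)
Function('s')(j) = Rational(-31, 5) (Function('s')(j) = Add(Rational(-31, 5), Mul(0, j)) = Add(Rational(-31, 5), 0) = Rational(-31, 5))
h = 247 (h = Mul(-19, -13) = 247)
Mul(h, Function('s')(4)) = Mul(247, Rational(-31, 5)) = Rational(-7657, 5)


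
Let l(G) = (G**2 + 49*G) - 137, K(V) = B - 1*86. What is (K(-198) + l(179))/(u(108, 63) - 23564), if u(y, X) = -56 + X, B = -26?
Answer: -40563/23557 ≈ -1.7219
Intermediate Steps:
K(V) = -112 (K(V) = -26 - 1*86 = -26 - 86 = -112)
l(G) = -137 + G**2 + 49*G
(K(-198) + l(179))/(u(108, 63) - 23564) = (-112 + (-137 + 179**2 + 49*179))/((-56 + 63) - 23564) = (-112 + (-137 + 32041 + 8771))/(7 - 23564) = (-112 + 40675)/(-23557) = 40563*(-1/23557) = -40563/23557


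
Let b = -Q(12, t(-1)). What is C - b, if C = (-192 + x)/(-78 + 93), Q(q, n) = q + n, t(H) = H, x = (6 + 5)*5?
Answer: 28/15 ≈ 1.8667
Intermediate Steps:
x = 55 (x = 11*5 = 55)
Q(q, n) = n + q
b = -11 (b = -(-1 + 12) = -1*11 = -11)
C = -137/15 (C = (-192 + 55)/(-78 + 93) = -137/15 ≈ -9.1333)
C - b = -137/15 - 1*(-11) = -137/15 + 11 = 28/15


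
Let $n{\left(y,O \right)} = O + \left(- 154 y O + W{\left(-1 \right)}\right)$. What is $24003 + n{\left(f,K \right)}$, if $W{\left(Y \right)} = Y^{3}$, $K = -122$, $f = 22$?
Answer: $437216$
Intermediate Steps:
$n{\left(y,O \right)} = -1 + O - 154 O y$ ($n{\left(y,O \right)} = O + \left(- 154 y O + \left(-1\right)^{3}\right) = O - \left(1 + 154 O y\right) = -1 + O - 154 O y$)
$24003 + n{\left(f,K \right)} = 24003 - \left(123 - 413336\right) = 24003 - -413213 = 24003 + 413213 = 437216$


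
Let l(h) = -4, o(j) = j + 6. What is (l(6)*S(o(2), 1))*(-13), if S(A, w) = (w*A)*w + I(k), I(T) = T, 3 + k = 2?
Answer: 364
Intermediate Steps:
o(j) = 6 + j
k = -1 (k = -3 + 2 = -1)
S(A, w) = -1 + A*w**2 (S(A, w) = (w*A)*w - 1 = (A*w)*w - 1 = A*w**2 - 1 = -1 + A*w**2)
(l(6)*S(o(2), 1))*(-13) = -4*(-1 + (6 + 2)*1**2)*(-13) = -4*(-1 + 8*1)*(-13) = -4*(-1 + 8)*(-13) = -4*7*(-13) = -28*(-13) = 364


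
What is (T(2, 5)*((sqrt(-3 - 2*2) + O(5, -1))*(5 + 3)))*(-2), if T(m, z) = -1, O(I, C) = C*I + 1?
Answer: -64 + 16*I*sqrt(7) ≈ -64.0 + 42.332*I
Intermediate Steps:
O(I, C) = 1 + C*I
(T(2, 5)*((sqrt(-3 - 2*2) + O(5, -1))*(5 + 3)))*(-2) = -(sqrt(-3 - 2*2) + (1 - 1*5))*(5 + 3)*(-2) = -(sqrt(-3 - 4) + (1 - 5))*8*(-2) = -(sqrt(-7) - 4)*8*(-2) = -(I*sqrt(7) - 4)*8*(-2) = -(-4 + I*sqrt(7))*8*(-2) = -(-32 + 8*I*sqrt(7))*(-2) = (32 - 8*I*sqrt(7))*(-2) = -64 + 16*I*sqrt(7)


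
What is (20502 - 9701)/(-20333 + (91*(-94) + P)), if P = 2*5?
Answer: -10801/28877 ≈ -0.37403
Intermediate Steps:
P = 10
(20502 - 9701)/(-20333 + (91*(-94) + P)) = (20502 - 9701)/(-20333 + (91*(-94) + 10)) = 10801/(-20333 + (-8554 + 10)) = 10801/(-20333 - 8544) = 10801/(-28877) = 10801*(-1/28877) = -10801/28877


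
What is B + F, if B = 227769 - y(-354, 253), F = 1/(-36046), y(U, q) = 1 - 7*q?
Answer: 8273962793/36046 ≈ 2.2954e+5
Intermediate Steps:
F = -1/36046 ≈ -2.7742e-5
B = 229539 (B = 227769 - (1 - 7*253) = 227769 - (1 - 1771) = 227769 - 1*(-1770) = 227769 + 1770 = 229539)
B + F = 229539 - 1/36046 = 8273962793/36046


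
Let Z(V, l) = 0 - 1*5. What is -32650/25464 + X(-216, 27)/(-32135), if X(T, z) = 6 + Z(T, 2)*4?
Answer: -524425627/409142820 ≈ -1.2818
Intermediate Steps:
Z(V, l) = -5 (Z(V, l) = 0 - 5 = -5)
X(T, z) = -14 (X(T, z) = 6 - 5*4 = 6 - 20 = -14)
-32650/25464 + X(-216, 27)/(-32135) = -32650/25464 - 14/(-32135) = -32650*1/25464 - 14*(-1/32135) = -16325/12732 + 14/32135 = -524425627/409142820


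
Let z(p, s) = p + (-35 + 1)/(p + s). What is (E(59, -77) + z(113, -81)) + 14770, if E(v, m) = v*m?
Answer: 165423/16 ≈ 10339.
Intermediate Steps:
E(v, m) = m*v
z(p, s) = p - 34/(p + s)
(E(59, -77) + z(113, -81)) + 14770 = (-77*59 + (-34 + 113² + 113*(-81))/(113 - 81)) + 14770 = (-4543 + (-34 + 12769 - 9153)/32) + 14770 = (-4543 + (1/32)*3582) + 14770 = (-4543 + 1791/16) + 14770 = -70897/16 + 14770 = 165423/16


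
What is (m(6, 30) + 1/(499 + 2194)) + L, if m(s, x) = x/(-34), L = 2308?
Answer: 105622170/45781 ≈ 2307.1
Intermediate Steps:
m(s, x) = -x/34 (m(s, x) = x*(-1/34) = -x/34)
(m(6, 30) + 1/(499 + 2194)) + L = (-1/34*30 + 1/(499 + 2194)) + 2308 = (-15/17 + 1/2693) + 2308 = -40378/45781 + 2308 = 105622170/45781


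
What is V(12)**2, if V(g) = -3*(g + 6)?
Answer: 2916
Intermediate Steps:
V(g) = -18 - 3*g (V(g) = -3*(6 + g) = -18 - 3*g)
V(12)**2 = (-18 - 3*12)**2 = (-18 - 36)**2 = (-54)**2 = 2916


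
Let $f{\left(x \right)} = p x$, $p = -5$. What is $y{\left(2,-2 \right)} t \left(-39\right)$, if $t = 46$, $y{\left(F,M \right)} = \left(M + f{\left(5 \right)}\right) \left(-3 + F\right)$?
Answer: $-48438$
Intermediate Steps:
$f{\left(x \right)} = - 5 x$
$y{\left(F,M \right)} = \left(-25 + M\right) \left(-3 + F\right)$ ($y{\left(F,M \right)} = \left(M - 25\right) \left(-3 + F\right) = \left(-25 + M\right) \left(-3 + F\right)$)
$y{\left(2,-2 \right)} t \left(-39\right) = \left(75 - 50 - -6 + 2 \left(-2\right)\right) 46 \left(-39\right) = \left(75 - 50 + 6 - 4\right) 46 \left(-39\right) = 27 \cdot 46 \left(-39\right) = 1242 \left(-39\right) = -48438$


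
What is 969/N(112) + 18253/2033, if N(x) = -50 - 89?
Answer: 567190/282587 ≈ 2.0071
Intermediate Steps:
N(x) = -139
969/N(112) + 18253/2033 = 969/(-139) + 18253/2033 = 969*(-1/139) + 18253*(1/2033) = -969/139 + 18253/2033 = 567190/282587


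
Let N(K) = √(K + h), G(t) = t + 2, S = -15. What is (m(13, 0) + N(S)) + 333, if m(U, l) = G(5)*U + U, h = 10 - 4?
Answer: 437 + 3*I ≈ 437.0 + 3.0*I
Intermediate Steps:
G(t) = 2 + t
h = 6
m(U, l) = 8*U (m(U, l) = (2 + 5)*U + U = 7*U + U = 8*U)
N(K) = √(6 + K) (N(K) = √(K + 6) = √(6 + K))
(m(13, 0) + N(S)) + 333 = (8*13 + √(6 - 15)) + 333 = (104 + √(-9)) + 333 = (104 + 3*I) + 333 = 437 + 3*I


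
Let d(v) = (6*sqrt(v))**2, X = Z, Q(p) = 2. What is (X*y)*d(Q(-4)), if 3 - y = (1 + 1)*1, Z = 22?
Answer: 1584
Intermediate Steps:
y = 1 (y = 3 - (1 + 1) = 3 - 2 = 1)
X = 22
d(v) = 36*v
(X*y)*d(Q(-4)) = (22*1)*(36*2) = 22*72 = 1584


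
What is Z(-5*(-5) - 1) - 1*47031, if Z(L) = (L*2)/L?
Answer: -47029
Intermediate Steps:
Z(L) = 2 (Z(L) = (2*L)/L = 2)
Z(-5*(-5) - 1) - 1*47031 = 2 - 1*47031 = 2 - 47031 = -47029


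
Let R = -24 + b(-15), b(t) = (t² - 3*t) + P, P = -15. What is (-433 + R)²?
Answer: 40804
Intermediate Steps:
b(t) = -15 + t² - 3*t (b(t) = (t² - 3*t) - 15 = -15 + t² - 3*t)
R = 231 (R = -24 + (-15 + (-15)² - 3*(-15)) = -24 + (-15 + 225 + 45) = -24 + 255 = 231)
(-433 + R)² = (-433 + 231)² = (-202)² = 40804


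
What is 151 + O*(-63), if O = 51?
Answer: -3062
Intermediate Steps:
151 + O*(-63) = 151 + 51*(-63) = 151 - 3213 = -3062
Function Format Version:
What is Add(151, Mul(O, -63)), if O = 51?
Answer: -3062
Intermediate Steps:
Add(151, Mul(O, -63)) = Add(151, Mul(51, -63)) = Add(151, -3213) = -3062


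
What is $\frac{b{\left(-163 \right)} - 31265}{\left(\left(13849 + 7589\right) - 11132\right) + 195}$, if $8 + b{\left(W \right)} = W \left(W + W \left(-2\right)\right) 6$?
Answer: $- \frac{190687}{10501} \approx -18.159$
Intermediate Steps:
$b{\left(W \right)} = -8 - 6 W^{2}$ ($b{\left(W \right)} = -8 + W \left(W + W \left(-2\right)\right) 6 = -8 + W \left(W - 2 W\right) 6 = -8 + W \left(- W\right) 6 = -8 + - W^{2} \cdot 6 = -8 - 6 W^{2}$)
$\frac{b{\left(-163 \right)} - 31265}{\left(\left(13849 + 7589\right) - 11132\right) + 195} = \frac{\left(-8 - 6 \left(-163\right)^{2}\right) - 31265}{\left(\left(13849 + 7589\right) - 11132\right) + 195} = \frac{\left(-8 - 159414\right) - 31265}{\left(21438 - 11132\right) + 195} = \frac{\left(-8 - 159414\right) - 31265}{10306 + 195} = \frac{-159422 - 31265}{10501} = \left(-190687\right) \frac{1}{10501} = - \frac{190687}{10501}$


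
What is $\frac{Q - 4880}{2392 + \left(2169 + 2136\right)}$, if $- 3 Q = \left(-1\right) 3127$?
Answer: $- \frac{11513}{20091} \approx -0.57304$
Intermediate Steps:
$Q = \frac{3127}{3}$ ($Q = - \frac{\left(-1\right) 3127}{3} = \left(- \frac{1}{3}\right) \left(-3127\right) = \frac{3127}{3} \approx 1042.3$)
$\frac{Q - 4880}{2392 + \left(2169 + 2136\right)} = \frac{\frac{3127}{3} - 4880}{2392 + \left(2169 + 2136\right)} = - \frac{11513}{3 \left(2392 + 4305\right)} = - \frac{11513}{3 \cdot 6697} = \left(- \frac{11513}{3}\right) \frac{1}{6697} = - \frac{11513}{20091}$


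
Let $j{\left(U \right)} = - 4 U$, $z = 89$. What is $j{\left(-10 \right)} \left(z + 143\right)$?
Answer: $9280$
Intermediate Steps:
$j{\left(-10 \right)} \left(z + 143\right) = \left(-4\right) \left(-10\right) \left(89 + 143\right) = 40 \cdot 232 = 9280$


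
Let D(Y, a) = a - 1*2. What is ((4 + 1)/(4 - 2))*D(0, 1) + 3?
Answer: ½ ≈ 0.50000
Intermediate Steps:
D(Y, a) = -2 + a (D(Y, a) = a - 2 = -2 + a)
((4 + 1)/(4 - 2))*D(0, 1) + 3 = ((4 + 1)/(4 - 2))*(-2 + 1) + 3 = (5/2)*(-1) + 3 = -5/2 + 3 = ½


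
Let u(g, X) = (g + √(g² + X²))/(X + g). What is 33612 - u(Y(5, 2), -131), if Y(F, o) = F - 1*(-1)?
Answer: 4201506/125 + √17197/125 ≈ 33613.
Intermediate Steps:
Y(F, o) = 1 + F (Y(F, o) = F + 1 = 1 + F)
u(g, X) = (g + √(X² + g²))/(X + g)
33612 - u(Y(5, 2), -131) = 33612 - ((1 + 5) + √((-131)² + (1 + 5)²))/(-131 + (1 + 5)) = 33612 - (6 + √(17161 + 6²))/(-131 + 6) = 33612 - (6 + √(17161 + 36))/(-125) = 33612 - (-1)*(6 + √17197)/125 = 33612 - (-6/125 - √17197/125) = 33612 + (6/125 + √17197/125) = 4201506/125 + √17197/125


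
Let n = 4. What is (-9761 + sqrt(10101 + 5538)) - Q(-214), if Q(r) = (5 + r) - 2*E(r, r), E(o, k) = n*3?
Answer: -9528 + sqrt(15639) ≈ -9402.9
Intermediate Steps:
E(o, k) = 12 (E(o, k) = 4*3 = 12)
Q(r) = -19 + r (Q(r) = (5 + r) - 2*12 = (5 + r) - 24 = -19 + r)
(-9761 + sqrt(10101 + 5538)) - Q(-214) = (-9761 + sqrt(10101 + 5538)) - (-19 - 214) = (-9761 + sqrt(15639)) - 1*(-233) = (-9761 + sqrt(15639)) + 233 = -9528 + sqrt(15639)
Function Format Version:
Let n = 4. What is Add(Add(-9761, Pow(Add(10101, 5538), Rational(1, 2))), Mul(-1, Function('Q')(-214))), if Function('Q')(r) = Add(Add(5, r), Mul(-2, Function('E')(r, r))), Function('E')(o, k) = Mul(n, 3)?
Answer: Add(-9528, Pow(15639, Rational(1, 2))) ≈ -9402.9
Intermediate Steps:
Function('E')(o, k) = 12 (Function('E')(o, k) = Mul(4, 3) = 12)
Function('Q')(r) = Add(-19, r) (Function('Q')(r) = Add(Add(5, r), Mul(-2, 12)) = Add(Add(5, r), -24) = Add(-19, r))
Add(Add(-9761, Pow(Add(10101, 5538), Rational(1, 2))), Mul(-1, Function('Q')(-214))) = Add(Add(-9761, Pow(Add(10101, 5538), Rational(1, 2))), Mul(-1, Add(-19, -214))) = Add(Add(-9761, Pow(15639, Rational(1, 2))), Mul(-1, -233)) = Add(Add(-9761, Pow(15639, Rational(1, 2))), 233) = Add(-9528, Pow(15639, Rational(1, 2)))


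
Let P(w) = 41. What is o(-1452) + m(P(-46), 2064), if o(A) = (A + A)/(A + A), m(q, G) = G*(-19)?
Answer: -39215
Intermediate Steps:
m(q, G) = -19*G
o(A) = 1 (o(A) = (2*A)/((2*A)) = (2*A)*(1/(2*A)) = 1)
o(-1452) + m(P(-46), 2064) = 1 - 19*2064 = 1 - 39216 = -39215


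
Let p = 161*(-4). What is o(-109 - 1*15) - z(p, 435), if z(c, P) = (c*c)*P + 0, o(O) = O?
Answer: -180410284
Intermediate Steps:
p = -644
z(c, P) = P*c² (z(c, P) = c²*P + 0 = P*c² + 0 = P*c²)
o(-109 - 1*15) - z(p, 435) = (-109 - 1*15) - 435*(-644)² = (-109 - 15) - 435*414736 = -124 - 1*180410160 = -124 - 180410160 = -180410284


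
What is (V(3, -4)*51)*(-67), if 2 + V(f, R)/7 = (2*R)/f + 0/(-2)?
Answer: 111622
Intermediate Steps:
V(f, R) = -14 + 14*R/f (V(f, R) = -14 + 7*((2*R)/f + 0/(-2)) = -14 + 7*(2*R/f + 0*(-½)) = -14 + 7*(2*R/f + 0) = -14 + 7*(2*R/f) = -14 + 14*R/f)
(V(3, -4)*51)*(-67) = ((-14 + 14*(-4)/3)*51)*(-67) = ((-14 + 14*(-4)*(⅓))*51)*(-67) = ((-14 - 56/3)*51)*(-67) = -98/3*51*(-67) = -1666*(-67) = 111622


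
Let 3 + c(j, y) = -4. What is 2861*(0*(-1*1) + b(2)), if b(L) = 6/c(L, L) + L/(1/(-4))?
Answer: -177382/7 ≈ -25340.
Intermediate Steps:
c(j, y) = -7 (c(j, y) = -3 - 4 = -7)
b(L) = -6/7 - 4*L (b(L) = 6/(-7) + L/(1/(-4)) = 6*(-⅐) + L/(-¼) = -6/7 + L*(-4) = -6/7 - 4*L)
2861*(0*(-1*1) + b(2)) = 2861*(0*(-1*1) + (-6/7 - 4*2)) = 2861*(0*(-1) + (-6/7 - 8)) = 2861*(0 - 62/7) = 2861*(-62/7) = -177382/7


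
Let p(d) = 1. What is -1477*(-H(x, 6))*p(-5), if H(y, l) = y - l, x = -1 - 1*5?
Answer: -17724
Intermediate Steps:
x = -6 (x = -1 - 5 = -6)
-1477*(-H(x, 6))*p(-5) = -1477*(-(-6 - 1*6)) = -1477*(-(-6 - 6)) = -1477*(-1*(-12)) = -17724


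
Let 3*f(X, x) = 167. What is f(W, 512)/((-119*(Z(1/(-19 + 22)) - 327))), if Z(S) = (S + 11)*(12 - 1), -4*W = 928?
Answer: 167/72233 ≈ 0.0023120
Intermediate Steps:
W = -232 (W = -¼*928 = -232)
f(X, x) = 167/3 (f(X, x) = (⅓)*167 = 167/3)
Z(S) = 121 + 11*S (Z(S) = (11 + S)*11 = 121 + 11*S)
f(W, 512)/((-119*(Z(1/(-19 + 22)) - 327))) = 167/(3*((-119*((121 + 11/(-19 + 22)) - 327)))) = 167/(3*((-119*((121 + 11/3) - 327)))) = 167/(3*((-119*(374/3 - 327)))) = 167/(3*((-119*(-607/3)))) = 167/(3*(72233/3)) = (167/3)*(3/72233) = 167/72233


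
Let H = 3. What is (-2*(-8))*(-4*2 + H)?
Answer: -80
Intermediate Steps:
(-2*(-8))*(-4*2 + H) = (-2*(-8))*(-4*2 + 3) = 16*(-8 + 3) = 16*(-5) = -80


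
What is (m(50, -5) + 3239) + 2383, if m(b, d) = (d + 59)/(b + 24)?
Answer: 208041/37 ≈ 5622.7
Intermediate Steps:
m(b, d) = (59 + d)/(24 + b)
(m(50, -5) + 3239) + 2383 = ((59 - 5)/(24 + 50) + 3239) + 2383 = (54/74 + 3239) + 2383 = ((1/74)*54 + 3239) + 2383 = (27/37 + 3239) + 2383 = 119870/37 + 2383 = 208041/37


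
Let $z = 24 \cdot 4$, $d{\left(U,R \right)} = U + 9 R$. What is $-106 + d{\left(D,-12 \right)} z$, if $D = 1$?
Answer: $-10378$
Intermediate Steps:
$z = 96$
$-106 + d{\left(D,-12 \right)} z = -106 + \left(1 + 9 \left(-12\right)\right) 96 = -106 + \left(1 - 108\right) 96 = -106 - 10272 = -10378$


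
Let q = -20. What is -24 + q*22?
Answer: -464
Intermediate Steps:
-24 + q*22 = -24 - 20*22 = -24 - 440 = -464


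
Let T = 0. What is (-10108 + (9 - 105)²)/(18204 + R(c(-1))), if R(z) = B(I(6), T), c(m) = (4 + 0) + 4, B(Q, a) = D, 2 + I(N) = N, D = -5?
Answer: -892/18199 ≈ -0.049014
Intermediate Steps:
I(N) = -2 + N
B(Q, a) = -5
c(m) = 8 (c(m) = 4 + 4 = 8)
R(z) = -5
(-10108 + (9 - 105)²)/(18204 + R(c(-1))) = (-10108 + (9 - 105)²)/(18204 - 5) = (-10108 + (-96)²)/18199 = (-10108 + 9216)*(1/18199) = -892*1/18199 = -892/18199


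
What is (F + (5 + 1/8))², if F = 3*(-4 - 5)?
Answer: 30625/64 ≈ 478.52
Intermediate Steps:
F = -27 (F = 3*(-9) = -27)
(F + (5 + 1/8))² = (-27 + (5 + 1/8))² = (-27 + (5 + ⅛))² = (-27 + 41/8)² = (-175/8)² = 30625/64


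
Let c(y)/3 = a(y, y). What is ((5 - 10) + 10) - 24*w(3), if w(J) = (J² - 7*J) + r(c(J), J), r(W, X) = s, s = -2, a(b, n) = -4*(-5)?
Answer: 341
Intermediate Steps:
a(b, n) = 20
c(y) = 60 (c(y) = 3*20 = 60)
r(W, X) = -2
w(J) = -2 + J² - 7*J (w(J) = (J² - 7*J) - 2 = -2 + J² - 7*J)
((5 - 10) + 10) - 24*w(3) = ((5 - 10) + 10) - 24*(-2 + 3² - 7*3) = (-5 + 10) - 24*(-2 + 9 - 21) = 5 - 24*(-14) = 5 + 336 = 341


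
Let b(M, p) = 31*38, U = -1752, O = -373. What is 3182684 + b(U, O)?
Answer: 3183862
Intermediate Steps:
b(M, p) = 1178
3182684 + b(U, O) = 3182684 + 1178 = 3183862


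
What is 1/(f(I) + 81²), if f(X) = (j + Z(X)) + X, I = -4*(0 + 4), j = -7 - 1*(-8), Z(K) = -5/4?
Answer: 4/26179 ≈ 0.00015279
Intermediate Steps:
Z(K) = -5/4 (Z(K) = -5*¼ = -5/4)
j = 1 (j = -7 + 8 = 1)
I = -16 (I = -4*4 = -16)
f(X) = -¼ + X (f(X) = (1 - 5/4) + X = -¼ + X)
1/(f(I) + 81²) = 1/((-¼ - 16) + 81²) = 1/(-65/4 + 6561) = 1/(26179/4) = 4/26179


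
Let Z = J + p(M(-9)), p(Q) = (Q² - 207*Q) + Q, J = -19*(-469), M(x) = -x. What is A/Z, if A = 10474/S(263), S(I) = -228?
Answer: -5237/813732 ≈ -0.0064358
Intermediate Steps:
J = 8911
A = -5237/114 (A = 10474/(-228) = 10474*(-1/228) = -5237/114 ≈ -45.939)
p(Q) = Q² - 206*Q
Z = 7138 (Z = 8911 + (-1*(-9))*(-206 - 1*(-9)) = 8911 + 9*(-206 + 9) = 8911 + 9*(-197) = 8911 - 1773 = 7138)
A/Z = -5237/114/7138 = -5237/114*1/7138 = -5237/813732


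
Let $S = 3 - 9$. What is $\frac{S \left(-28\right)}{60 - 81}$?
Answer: $-8$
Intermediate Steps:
$S = -6$ ($S = 3 - 9 = -6$)
$\frac{S \left(-28\right)}{60 - 81} = \frac{\left(-6\right) \left(-28\right)}{60 - 81} = \frac{168}{-21} = 168 \left(- \frac{1}{21}\right) = -8$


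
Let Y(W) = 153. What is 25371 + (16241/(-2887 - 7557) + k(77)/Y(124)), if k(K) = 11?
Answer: 40538762783/1597932 ≈ 25370.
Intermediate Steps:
25371 + (16241/(-2887 - 7557) + k(77)/Y(124)) = 25371 + (16241/(-2887 - 7557) + 11/153) = 25371 + (16241/(-10444) + 11*(1/153)) = 25371 + (16241*(-1/10444) + 11/153) = 25371 + (-16241/10444 + 11/153) = 25371 - 2369989/1597932 = 40538762783/1597932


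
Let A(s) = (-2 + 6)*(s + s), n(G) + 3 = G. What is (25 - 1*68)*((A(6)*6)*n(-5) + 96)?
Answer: 94944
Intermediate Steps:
n(G) = -3 + G
A(s) = 8*s (A(s) = 4*(2*s) = 8*s)
(25 - 1*68)*((A(6)*6)*n(-5) + 96) = (25 - 1*68)*(((8*6)*6)*(-3 - 5) + 96) = (25 - 68)*((48*6)*(-8) + 96) = -43*(288*(-8) + 96) = -43*(-2304 + 96) = -43*(-2208) = 94944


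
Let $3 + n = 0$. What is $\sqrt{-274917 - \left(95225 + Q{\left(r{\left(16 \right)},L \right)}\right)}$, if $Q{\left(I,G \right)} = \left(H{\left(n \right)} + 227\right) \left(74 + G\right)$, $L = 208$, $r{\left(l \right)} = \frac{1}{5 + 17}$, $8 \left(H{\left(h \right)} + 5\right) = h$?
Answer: $\frac{i \sqrt{1730561}}{2} \approx 657.75 i$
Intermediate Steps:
$n = -3$ ($n = -3 + 0 = -3$)
$H{\left(h \right)} = -5 + \frac{h}{8}$
$r{\left(l \right)} = \frac{1}{22}$
$Q{\left(I,G \right)} = \frac{65601}{4} + \frac{1773 G}{8}$ ($Q{\left(I,G \right)} = \left(\left(-5 + \frac{1}{8} \left(-3\right)\right) + 227\right) \left(74 + G\right) = \left(\left(-5 - \frac{3}{8}\right) + 227\right) \left(74 + G\right) = \left(- \frac{43}{8} + 227\right) \left(74 + G\right) = \frac{1773 \left(74 + G\right)}{8} = \frac{65601}{4} + \frac{1773 G}{8}$)
$\sqrt{-274917 - \left(95225 + Q{\left(r{\left(16 \right)},L \right)}\right)} = \sqrt{-274917 - \left(\frac{446501}{4} + 46098\right)} = \sqrt{-274917 - \frac{630893}{4}} = \sqrt{- \frac{1730561}{4}} = \frac{i \sqrt{1730561}}{2}$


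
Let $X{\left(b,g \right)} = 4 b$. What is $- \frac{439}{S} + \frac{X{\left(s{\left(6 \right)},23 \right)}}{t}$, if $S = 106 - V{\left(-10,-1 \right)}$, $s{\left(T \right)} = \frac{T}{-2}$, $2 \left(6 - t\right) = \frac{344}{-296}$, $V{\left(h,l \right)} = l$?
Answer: $- \frac{308809}{52109} \approx -5.9262$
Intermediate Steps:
$t = \frac{487}{74}$ ($t = 6 - \frac{344 \frac{1}{-296}}{2} = 6 - \frac{344 \left(- \frac{1}{296}\right)}{2} = 6 - - \frac{43}{74} = 6 + \frac{43}{74} = \frac{487}{74} \approx 6.5811$)
$s{\left(T \right)} = - \frac{T}{2}$ ($s{\left(T \right)} = T \left(- \frac{1}{2}\right) = - \frac{T}{2}$)
$S = 107$ ($S = 106 - -1 = 106 + 1 = 107$)
$- \frac{439}{S} + \frac{X{\left(s{\left(6 \right)},23 \right)}}{t} = - \frac{439}{107} + \frac{4 \left(\left(- \frac{1}{2}\right) 6\right)}{\frac{487}{74}} = \left(-439\right) \frac{1}{107} + 4 \left(-3\right) \frac{74}{487} = - \frac{439}{107} - \frac{888}{487} = - \frac{308809}{52109}$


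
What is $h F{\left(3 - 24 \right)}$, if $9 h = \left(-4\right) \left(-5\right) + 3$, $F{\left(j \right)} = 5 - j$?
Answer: $\frac{598}{9} \approx 66.444$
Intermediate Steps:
$h = \frac{23}{9}$ ($h = \frac{\left(-4\right) \left(-5\right) + 3}{9} = \frac{20 + 3}{9} = \frac{1}{9} \cdot 23 = \frac{23}{9} \approx 2.5556$)
$h F{\left(3 - 24 \right)} = \frac{23 \left(5 - \left(3 - 24\right)\right)}{9} = \frac{23 \left(5 - -21\right)}{9} = \frac{23 \left(5 + 21\right)}{9} = \frac{23}{9} \cdot 26 = \frac{598}{9}$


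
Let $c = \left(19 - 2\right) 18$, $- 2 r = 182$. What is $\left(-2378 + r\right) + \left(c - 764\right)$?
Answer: $-2927$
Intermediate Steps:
$r = -91$ ($r = \left(- \frac{1}{2}\right) 182 = -91$)
$c = 306$ ($c = \left(19 - 2\right) 18 = 17 \cdot 18 = 306$)
$\left(-2378 + r\right) + \left(c - 764\right) = \left(-2378 - 91\right) + \left(306 - 764\right) = -2469 + \left(306 - 764\right) = -2469 - 458 = -2927$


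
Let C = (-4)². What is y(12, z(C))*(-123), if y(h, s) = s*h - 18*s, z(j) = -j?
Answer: -11808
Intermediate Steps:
C = 16
y(h, s) = -18*s + h*s (y(h, s) = h*s - 18*s = -18*s + h*s)
y(12, z(C))*(-123) = ((-1*16)*(-18 + 12))*(-123) = -16*(-6)*(-123) = 96*(-123) = -11808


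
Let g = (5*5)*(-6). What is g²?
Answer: 22500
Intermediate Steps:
g = -150 (g = 25*(-6) = -150)
g² = (-150)² = 22500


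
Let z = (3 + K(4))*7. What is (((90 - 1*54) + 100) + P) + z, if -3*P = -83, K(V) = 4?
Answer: 638/3 ≈ 212.67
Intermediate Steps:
z = 49 (z = (3 + 4)*7 = 7*7 = 49)
P = 83/3 (P = -⅓*(-83) = 83/3 ≈ 27.667)
(((90 - 1*54) + 100) + P) + z = (((90 - 1*54) + 100) + 83/3) + 49 = (((90 - 54) + 100) + 83/3) + 49 = ((36 + 100) + 83/3) + 49 = (136 + 83/3) + 49 = 491/3 + 49 = 638/3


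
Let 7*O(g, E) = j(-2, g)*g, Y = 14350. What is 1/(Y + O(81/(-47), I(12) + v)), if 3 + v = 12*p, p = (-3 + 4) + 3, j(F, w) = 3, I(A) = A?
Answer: 329/4720907 ≈ 6.9690e-5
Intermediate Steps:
p = 4 (p = 1 + 3 = 4)
v = 45 (v = -3 + 12*4 = -3 + 48 = 45)
O(g, E) = 3*g/7 (O(g, E) = (3*g)/7 = 3*g/7)
1/(Y + O(81/(-47), I(12) + v)) = 1/(14350 + 3*(81/(-47))/7) = 1/(14350 + 3*(81*(-1/47))/7) = 1/(14350 + (3/7)*(-81/47)) = 1/(14350 - 243/329) = 1/(4720907/329) = 329/4720907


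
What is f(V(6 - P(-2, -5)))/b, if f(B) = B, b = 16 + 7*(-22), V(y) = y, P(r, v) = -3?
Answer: -3/46 ≈ -0.065217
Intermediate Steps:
b = -138 (b = 16 - 154 = -138)
f(V(6 - P(-2, -5)))/b = (6 - 1*(-3))/(-138) = (6 + 3)*(-1/138) = 9*(-1/138) = -3/46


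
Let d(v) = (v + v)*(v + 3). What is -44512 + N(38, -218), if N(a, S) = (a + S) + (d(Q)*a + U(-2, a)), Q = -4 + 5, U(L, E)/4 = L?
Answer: -44396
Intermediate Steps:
U(L, E) = 4*L
Q = 1
d(v) = 2*v*(3 + v) (d(v) = (2*v)*(3 + v) = 2*v*(3 + v))
N(a, S) = -8 + S + 9*a (N(a, S) = (a + S) + ((2*1*(3 + 1))*a + 4*(-2)) = (S + a) + ((2*1*4)*a - 8) = (S + a) + (8*a - 8) = (S + a) + (-8 + 8*a) = -8 + S + 9*a)
-44512 + N(38, -218) = -44512 + (-8 - 218 + 9*38) = -44512 + (-8 - 218 + 342) = -44512 + 116 = -44396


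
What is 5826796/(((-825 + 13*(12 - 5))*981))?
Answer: -2913398/360027 ≈ -8.0922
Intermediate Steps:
5826796/(((-825 + 13*(12 - 5))*981)) = 5826796/(((-825 + 13*7)*981)) = 5826796/(((-825 + 91)*981)) = 5826796/((-734*981)) = 5826796/(-720054) = 5826796*(-1/720054) = -2913398/360027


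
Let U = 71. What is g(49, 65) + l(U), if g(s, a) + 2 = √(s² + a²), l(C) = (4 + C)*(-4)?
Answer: -302 + √6626 ≈ -220.60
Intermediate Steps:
l(C) = -16 - 4*C
g(s, a) = -2 + √(a² + s²) (g(s, a) = -2 + √(s² + a²) = -2 + √(a² + s²))
g(49, 65) + l(U) = (-2 + √(65² + 49²)) + (-16 - 4*71) = (-2 + √(4225 + 2401)) + (-16 - 284) = (-2 + √6626) - 300 = -302 + √6626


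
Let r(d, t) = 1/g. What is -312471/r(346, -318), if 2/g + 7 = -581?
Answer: 104157/98 ≈ 1062.8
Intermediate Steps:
g = -1/294 (g = 2/(-7 - 581) = 2/(-588) = 2*(-1/588) = -1/294 ≈ -0.0034014)
r(d, t) = -294 (r(d, t) = 1/(-1/294) = -294)
-312471/r(346, -318) = -312471/(-294) = -312471*(-1/294) = 104157/98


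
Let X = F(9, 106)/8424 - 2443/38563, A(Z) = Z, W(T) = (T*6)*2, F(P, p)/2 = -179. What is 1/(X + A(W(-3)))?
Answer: -23203908/837796787 ≈ -0.027696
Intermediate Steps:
F(P, p) = -358 (F(P, p) = 2*(-179) = -358)
W(T) = 12*T (W(T) = (6*T)*2 = 12*T)
X = -2456099/23203908 (X = -358/8424 - 2443/38563 = -358*1/8424 - 2443*1/38563 = -179/4212 - 349/5509 = -2456099/23203908 ≈ -0.10585)
1/(X + A(W(-3))) = 1/(-2456099/23203908 + 12*(-3)) = 1/(-2456099/23203908 - 36) = 1/(-837796787/23203908) = -23203908/837796787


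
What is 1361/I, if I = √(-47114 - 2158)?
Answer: -1361*I*√12318/24636 ≈ -6.1314*I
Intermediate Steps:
I = 2*I*√12318 (I = √(-49272) = 2*I*√12318 ≈ 221.97*I)
1361/I = 1361/((2*I*√12318)) = 1361*(-I*√12318/24636) = -1361*I*√12318/24636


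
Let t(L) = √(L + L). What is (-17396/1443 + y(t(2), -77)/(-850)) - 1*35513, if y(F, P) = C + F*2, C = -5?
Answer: -43573255307/1226550 ≈ -35525.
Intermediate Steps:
t(L) = √2*√L (t(L) = √(2*L) = √2*√L)
y(F, P) = -5 + 2*F (y(F, P) = -5 + F*2 = -5 + 2*F)
(-17396/1443 + y(t(2), -77)/(-850)) - 1*35513 = (-17396/1443 + (-5 + 2*(√2*√2))/(-850)) - 1*35513 = (-17396*1/1443 + (-5 + 2*2)*(-1/850)) - 35513 = (-17396/1443 + (-5 + 4)*(-1/850)) - 35513 = (-17396/1443 - 1*(-1/850)) - 35513 = (-17396/1443 + 1/850) - 35513 = -14785157/1226550 - 35513 = -43573255307/1226550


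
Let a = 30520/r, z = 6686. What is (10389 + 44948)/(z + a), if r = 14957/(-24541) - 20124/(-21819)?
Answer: 3089949849479/5820751866522 ≈ 0.53085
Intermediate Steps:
r = 55838767/178486693 (r = 14957*(-1/24541) - 20124*(-1/21819) = -14957/24541 + 6708/7273 = 55838767/178486693 ≈ 0.31285)
a = 5447413870360/55838767 (a = 30520/(55838767/178486693) = 30520*(178486693/55838767) = 5447413870360/55838767 ≈ 97556.)
(10389 + 44948)/(z + a) = (10389 + 44948)/(6686 + 5447413870360/55838767) = 55337/(5820751866522/55838767) = 55337*(55838767/5820751866522) = 3089949849479/5820751866522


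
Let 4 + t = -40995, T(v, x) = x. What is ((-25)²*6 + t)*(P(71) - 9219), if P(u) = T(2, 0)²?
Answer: 343398531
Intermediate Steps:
t = -40999 (t = -4 - 40995 = -40999)
P(u) = 0 (P(u) = 0² = 0)
((-25)²*6 + t)*(P(71) - 9219) = ((-25)²*6 - 40999)*(0 - 9219) = (625*6 - 40999)*(-9219) = (3750 - 40999)*(-9219) = -37249*(-9219) = 343398531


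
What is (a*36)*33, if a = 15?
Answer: 17820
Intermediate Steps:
(a*36)*33 = (15*36)*33 = 540*33 = 17820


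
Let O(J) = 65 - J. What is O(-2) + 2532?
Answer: 2599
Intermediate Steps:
O(-2) + 2532 = (65 - 1*(-2)) + 2532 = (65 + 2) + 2532 = 67 + 2532 = 2599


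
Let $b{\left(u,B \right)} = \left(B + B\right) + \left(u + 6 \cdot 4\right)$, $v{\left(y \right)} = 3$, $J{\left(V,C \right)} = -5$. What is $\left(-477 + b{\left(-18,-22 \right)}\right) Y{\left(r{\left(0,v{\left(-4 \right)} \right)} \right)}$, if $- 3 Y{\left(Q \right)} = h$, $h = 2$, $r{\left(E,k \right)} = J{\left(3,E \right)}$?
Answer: $\frac{1030}{3} \approx 343.33$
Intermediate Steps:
$r{\left(E,k \right)} = -5$
$Y{\left(Q \right)} = - \frac{2}{3}$ ($Y{\left(Q \right)} = \left(- \frac{1}{3}\right) 2 = - \frac{2}{3}$)
$b{\left(u,B \right)} = 24 + u + 2 B$ ($b{\left(u,B \right)} = 2 B + \left(u + 24\right) = 2 B + \left(24 + u\right) = 24 + u + 2 B$)
$\left(-477 + b{\left(-18,-22 \right)}\right) Y{\left(r{\left(0,v{\left(-4 \right)} \right)} \right)} = \left(-477 + \left(24 - 18 + 2 \left(-22\right)\right)\right) \left(- \frac{2}{3}\right) = \left(-477 - 38\right) \left(- \frac{2}{3}\right) = \left(-515\right) \left(- \frac{2}{3}\right) = \frac{1030}{3}$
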